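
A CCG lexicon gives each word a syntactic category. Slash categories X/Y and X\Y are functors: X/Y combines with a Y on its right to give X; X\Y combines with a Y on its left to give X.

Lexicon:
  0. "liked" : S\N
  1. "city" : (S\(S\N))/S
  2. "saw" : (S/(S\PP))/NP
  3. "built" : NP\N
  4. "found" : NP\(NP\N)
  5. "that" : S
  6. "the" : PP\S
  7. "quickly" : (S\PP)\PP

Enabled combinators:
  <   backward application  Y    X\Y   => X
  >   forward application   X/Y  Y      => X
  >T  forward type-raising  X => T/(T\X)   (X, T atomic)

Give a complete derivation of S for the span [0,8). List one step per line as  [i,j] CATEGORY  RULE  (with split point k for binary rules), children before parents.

[0,1] S\N  lex  "liked"
[1,2] (S\(S\N))/S  lex  "city"
[2,3] (S/(S\PP))/NP  lex  "saw"
[3,4] NP\N  lex  "built"
[4,5] NP\(NP\N)  lex  "found"
[3,5] NP  <  k=4
[2,5] S/(S\PP)  >  k=3
[5,6] S  lex  "that"
[6,7] PP\S  lex  "the"
[5,7] PP  <  k=6
[7,8] (S\PP)\PP  lex  "quickly"
[5,8] S\PP  <  k=7
[2,8] S  >  k=5
[1,8] S\(S\N)  >  k=2
[0,8] S  <  k=1

[0,8] S   <
  [0,1] "liked" : S\N
  [1,8] S\(S\N)   >
    [1,2] "city" : (S\(S\N))/S
    [2,8] S   >
      [2,5] S/(S\PP)   >
        [2,3] "saw" : (S/(S\PP))/NP
        [3,5] NP   <
          [3,4] "built" : NP\N
          [4,5] "found" : NP\(NP\N)
      [5,8] S\PP   <
        [5,7] PP   <
          [5,6] "that" : S
          [6,7] "the" : PP\S
        [7,8] "quickly" : (S\PP)\PP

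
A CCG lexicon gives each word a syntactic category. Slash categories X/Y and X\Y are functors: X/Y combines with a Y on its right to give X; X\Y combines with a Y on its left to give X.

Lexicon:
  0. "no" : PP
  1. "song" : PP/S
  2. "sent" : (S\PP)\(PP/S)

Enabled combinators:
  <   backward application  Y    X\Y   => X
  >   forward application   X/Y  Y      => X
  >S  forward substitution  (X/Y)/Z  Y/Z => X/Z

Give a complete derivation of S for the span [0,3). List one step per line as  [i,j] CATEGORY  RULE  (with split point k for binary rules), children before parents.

[0,3] S   <
  [0,1] "no" : PP
  [1,3] S\PP   <
    [1,2] "song" : PP/S
    [2,3] "sent" : (S\PP)\(PP/S)

[0,1] PP  lex  "no"
[1,2] PP/S  lex  "song"
[2,3] (S\PP)\(PP/S)  lex  "sent"
[1,3] S\PP  <  k=2
[0,3] S  <  k=1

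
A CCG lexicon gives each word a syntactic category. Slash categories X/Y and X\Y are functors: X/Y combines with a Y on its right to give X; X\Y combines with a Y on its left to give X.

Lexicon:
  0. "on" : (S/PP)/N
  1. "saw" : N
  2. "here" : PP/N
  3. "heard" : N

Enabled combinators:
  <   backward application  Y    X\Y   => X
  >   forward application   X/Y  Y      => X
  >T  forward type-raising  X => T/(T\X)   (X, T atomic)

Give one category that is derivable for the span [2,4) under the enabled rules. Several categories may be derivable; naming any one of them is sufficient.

PP

[0,4] S   >
  [0,2] S/PP   >
    [0,1] "on" : (S/PP)/N
    [1,2] "saw" : N
  [2,4] PP   >
    [2,3] "here" : PP/N
    [3,4] "heard" : N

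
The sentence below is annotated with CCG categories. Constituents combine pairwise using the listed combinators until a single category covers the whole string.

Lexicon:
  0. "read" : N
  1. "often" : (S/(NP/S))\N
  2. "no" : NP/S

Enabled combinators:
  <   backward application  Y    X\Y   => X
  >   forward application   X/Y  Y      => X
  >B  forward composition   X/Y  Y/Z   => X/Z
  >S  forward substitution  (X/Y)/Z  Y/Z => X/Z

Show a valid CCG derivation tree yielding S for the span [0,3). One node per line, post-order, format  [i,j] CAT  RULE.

[0,1] N  lex  "read"
[1,2] (S/(NP/S))\N  lex  "often"
[0,2] S/(NP/S)  <  k=1
[2,3] NP/S  lex  "no"
[0,3] S  >  k=2

[0,3] S   >
  [0,2] S/(NP/S)   <
    [0,1] "read" : N
    [1,2] "often" : (S/(NP/S))\N
  [2,3] "no" : NP/S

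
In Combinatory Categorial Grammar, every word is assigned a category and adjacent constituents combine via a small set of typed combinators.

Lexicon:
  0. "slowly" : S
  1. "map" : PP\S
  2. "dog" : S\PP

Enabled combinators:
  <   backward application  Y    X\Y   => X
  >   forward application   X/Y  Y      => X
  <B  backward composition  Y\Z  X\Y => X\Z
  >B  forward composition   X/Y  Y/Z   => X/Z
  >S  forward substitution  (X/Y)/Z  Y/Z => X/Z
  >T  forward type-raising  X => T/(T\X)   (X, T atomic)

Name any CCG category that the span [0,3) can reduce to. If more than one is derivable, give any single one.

[0,3] S   <
  [0,2] PP   <
    [0,1] "slowly" : S
    [1,2] "map" : PP\S
  [2,3] "dog" : S\PP

S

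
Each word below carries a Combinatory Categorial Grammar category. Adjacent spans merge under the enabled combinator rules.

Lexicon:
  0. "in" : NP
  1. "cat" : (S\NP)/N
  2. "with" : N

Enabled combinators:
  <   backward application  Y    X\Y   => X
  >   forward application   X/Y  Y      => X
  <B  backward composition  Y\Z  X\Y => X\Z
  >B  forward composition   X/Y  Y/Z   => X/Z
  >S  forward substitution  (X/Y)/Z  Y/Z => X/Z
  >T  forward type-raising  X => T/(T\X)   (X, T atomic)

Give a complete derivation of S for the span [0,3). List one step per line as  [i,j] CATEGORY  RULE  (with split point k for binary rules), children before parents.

[0,1] NP  lex  "in"
[1,2] (S\NP)/N  lex  "cat"
[2,3] N  lex  "with"
[1,3] S\NP  >  k=2
[0,3] S  <  k=1

[0,3] S   <
  [0,1] "in" : NP
  [1,3] S\NP   >
    [1,2] "cat" : (S\NP)/N
    [2,3] "with" : N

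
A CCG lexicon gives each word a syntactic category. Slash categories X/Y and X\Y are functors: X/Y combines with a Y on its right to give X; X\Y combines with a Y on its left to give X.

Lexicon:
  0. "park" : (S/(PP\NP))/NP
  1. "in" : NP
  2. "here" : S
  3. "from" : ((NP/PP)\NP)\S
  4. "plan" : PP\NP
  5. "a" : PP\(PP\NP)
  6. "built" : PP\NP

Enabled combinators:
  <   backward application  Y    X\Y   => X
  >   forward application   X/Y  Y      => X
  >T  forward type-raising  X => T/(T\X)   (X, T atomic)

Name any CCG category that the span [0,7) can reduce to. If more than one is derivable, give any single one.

S

[0,7] S   >
  [0,6] S/(PP\NP)   >
    [0,1] "park" : (S/(PP\NP))/NP
    [1,6] NP   >
      [1,4] NP/PP   <
        [1,2] "in" : NP
        [2,4] (NP/PP)\NP   <
          [2,3] "here" : S
          [3,4] "from" : ((NP/PP)\NP)\S
      [4,6] PP   <
        [4,5] "plan" : PP\NP
        [5,6] "a" : PP\(PP\NP)
  [6,7] "built" : PP\NP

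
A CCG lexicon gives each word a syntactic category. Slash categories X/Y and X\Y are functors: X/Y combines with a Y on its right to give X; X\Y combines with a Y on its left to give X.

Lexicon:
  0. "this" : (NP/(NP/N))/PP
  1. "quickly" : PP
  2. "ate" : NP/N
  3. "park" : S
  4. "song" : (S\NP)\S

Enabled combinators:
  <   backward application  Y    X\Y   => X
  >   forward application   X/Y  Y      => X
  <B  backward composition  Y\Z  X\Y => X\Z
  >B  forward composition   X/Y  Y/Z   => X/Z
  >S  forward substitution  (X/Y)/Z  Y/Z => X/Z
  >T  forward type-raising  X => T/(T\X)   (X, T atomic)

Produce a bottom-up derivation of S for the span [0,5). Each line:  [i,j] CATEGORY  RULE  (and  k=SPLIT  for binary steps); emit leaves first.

[0,5] S   <
  [0,3] NP   >
    [0,2] NP/(NP/N)   >
      [0,1] "this" : (NP/(NP/N))/PP
      [1,2] "quickly" : PP
    [2,3] "ate" : NP/N
  [3,5] S\NP   <
    [3,4] "park" : S
    [4,5] "song" : (S\NP)\S

[0,1] (NP/(NP/N))/PP  lex  "this"
[1,2] PP  lex  "quickly"
[0,2] NP/(NP/N)  >  k=1
[2,3] NP/N  lex  "ate"
[0,3] NP  >  k=2
[3,4] S  lex  "park"
[4,5] (S\NP)\S  lex  "song"
[3,5] S\NP  <  k=4
[0,5] S  <  k=3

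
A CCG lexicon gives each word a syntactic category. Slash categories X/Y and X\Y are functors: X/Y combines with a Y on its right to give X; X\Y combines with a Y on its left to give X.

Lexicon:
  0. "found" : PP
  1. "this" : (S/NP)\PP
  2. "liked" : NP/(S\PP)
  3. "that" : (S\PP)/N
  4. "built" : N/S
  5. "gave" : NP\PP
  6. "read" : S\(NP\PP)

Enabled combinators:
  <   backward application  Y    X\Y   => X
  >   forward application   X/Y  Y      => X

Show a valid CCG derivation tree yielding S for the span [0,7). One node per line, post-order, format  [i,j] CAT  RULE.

[0,1] PP  lex  "found"
[1,2] (S/NP)\PP  lex  "this"
[0,2] S/NP  <  k=1
[2,3] NP/(S\PP)  lex  "liked"
[3,4] (S\PP)/N  lex  "that"
[4,5] N/S  lex  "built"
[5,6] NP\PP  lex  "gave"
[6,7] S\(NP\PP)  lex  "read"
[5,7] S  <  k=6
[4,7] N  >  k=5
[3,7] S\PP  >  k=4
[2,7] NP  >  k=3
[0,7] S  >  k=2

[0,7] S   >
  [0,2] S/NP   <
    [0,1] "found" : PP
    [1,2] "this" : (S/NP)\PP
  [2,7] NP   >
    [2,3] "liked" : NP/(S\PP)
    [3,7] S\PP   >
      [3,4] "that" : (S\PP)/N
      [4,7] N   >
        [4,5] "built" : N/S
        [5,7] S   <
          [5,6] "gave" : NP\PP
          [6,7] "read" : S\(NP\PP)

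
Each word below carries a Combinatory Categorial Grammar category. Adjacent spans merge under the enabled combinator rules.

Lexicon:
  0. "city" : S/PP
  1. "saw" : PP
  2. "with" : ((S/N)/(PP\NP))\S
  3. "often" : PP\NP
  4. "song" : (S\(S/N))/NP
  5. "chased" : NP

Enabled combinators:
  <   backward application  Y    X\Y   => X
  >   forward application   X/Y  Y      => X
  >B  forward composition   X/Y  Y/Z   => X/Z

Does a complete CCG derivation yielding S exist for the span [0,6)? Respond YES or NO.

YES

[0,6] S   <
  [0,4] S/N   >
    [0,3] (S/N)/(PP\NP)   <
      [0,2] S   >
        [0,1] "city" : S/PP
        [1,2] "saw" : PP
      [2,3] "with" : ((S/N)/(PP\NP))\S
    [3,4] "often" : PP\NP
  [4,6] S\(S/N)   >
    [4,5] "song" : (S\(S/N))/NP
    [5,6] "chased" : NP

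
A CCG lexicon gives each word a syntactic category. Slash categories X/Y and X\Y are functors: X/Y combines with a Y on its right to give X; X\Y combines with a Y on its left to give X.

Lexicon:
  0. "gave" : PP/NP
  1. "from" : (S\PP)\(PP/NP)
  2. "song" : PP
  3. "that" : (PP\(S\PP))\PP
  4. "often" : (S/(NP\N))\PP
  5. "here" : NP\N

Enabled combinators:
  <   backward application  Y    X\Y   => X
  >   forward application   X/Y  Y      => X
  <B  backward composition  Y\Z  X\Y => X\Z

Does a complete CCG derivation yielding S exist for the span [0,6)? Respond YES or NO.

[0,6] S   >
  [0,5] S/(NP\N)   <
    [0,4] PP   <
      [0,2] S\PP   <
        [0,1] "gave" : PP/NP
        [1,2] "from" : (S\PP)\(PP/NP)
      [2,4] PP\(S\PP)   <
        [2,3] "song" : PP
        [3,4] "that" : (PP\(S\PP))\PP
    [4,5] "often" : (S/(NP\N))\PP
  [5,6] "here" : NP\N

YES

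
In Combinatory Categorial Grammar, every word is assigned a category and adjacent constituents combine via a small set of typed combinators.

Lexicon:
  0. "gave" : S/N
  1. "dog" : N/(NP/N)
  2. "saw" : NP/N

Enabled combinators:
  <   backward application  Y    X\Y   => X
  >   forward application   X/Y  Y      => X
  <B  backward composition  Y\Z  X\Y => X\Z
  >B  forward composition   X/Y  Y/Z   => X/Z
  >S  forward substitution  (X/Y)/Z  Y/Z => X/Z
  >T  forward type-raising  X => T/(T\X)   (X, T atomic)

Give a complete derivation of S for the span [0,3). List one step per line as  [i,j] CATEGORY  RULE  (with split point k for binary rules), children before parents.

[0,3] S   >
  [0,1] "gave" : S/N
  [1,3] N   >
    [1,2] "dog" : N/(NP/N)
    [2,3] "saw" : NP/N

[0,1] S/N  lex  "gave"
[1,2] N/(NP/N)  lex  "dog"
[2,3] NP/N  lex  "saw"
[1,3] N  >  k=2
[0,3] S  >  k=1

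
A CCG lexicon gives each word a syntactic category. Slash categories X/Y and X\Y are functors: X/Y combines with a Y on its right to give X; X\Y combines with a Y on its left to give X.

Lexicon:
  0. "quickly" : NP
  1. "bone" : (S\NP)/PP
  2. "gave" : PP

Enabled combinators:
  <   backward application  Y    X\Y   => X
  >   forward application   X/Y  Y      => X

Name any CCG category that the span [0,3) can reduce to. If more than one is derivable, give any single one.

[0,3] S   <
  [0,1] "quickly" : NP
  [1,3] S\NP   >
    [1,2] "bone" : (S\NP)/PP
    [2,3] "gave" : PP

S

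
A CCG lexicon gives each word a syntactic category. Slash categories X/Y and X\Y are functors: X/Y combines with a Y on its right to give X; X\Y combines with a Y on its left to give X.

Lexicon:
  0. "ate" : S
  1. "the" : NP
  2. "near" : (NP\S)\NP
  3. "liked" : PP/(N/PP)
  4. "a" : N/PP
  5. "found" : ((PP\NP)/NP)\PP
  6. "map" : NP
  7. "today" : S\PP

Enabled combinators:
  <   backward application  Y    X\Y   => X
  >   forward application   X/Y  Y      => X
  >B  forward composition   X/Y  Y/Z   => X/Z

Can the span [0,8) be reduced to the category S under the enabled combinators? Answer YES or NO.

[0,8] S   <
  [0,7] PP   <
    [0,3] NP   <
      [0,1] "ate" : S
      [1,3] NP\S   <
        [1,2] "the" : NP
        [2,3] "near" : (NP\S)\NP
    [3,7] PP\NP   >
      [3,6] (PP\NP)/NP   <
        [3,5] PP   >
          [3,4] "liked" : PP/(N/PP)
          [4,5] "a" : N/PP
        [5,6] "found" : ((PP\NP)/NP)\PP
      [6,7] "map" : NP
  [7,8] "today" : S\PP

YES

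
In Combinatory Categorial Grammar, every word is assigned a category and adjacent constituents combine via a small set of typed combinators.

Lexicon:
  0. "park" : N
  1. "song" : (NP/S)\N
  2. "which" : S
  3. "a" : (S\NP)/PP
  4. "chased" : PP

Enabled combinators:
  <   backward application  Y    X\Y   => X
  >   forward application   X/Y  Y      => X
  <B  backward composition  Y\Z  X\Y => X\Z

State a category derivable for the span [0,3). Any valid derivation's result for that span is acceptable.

[0,5] S   <
  [0,3] NP   >
    [0,2] NP/S   <
      [0,1] "park" : N
      [1,2] "song" : (NP/S)\N
    [2,3] "which" : S
  [3,5] S\NP   >
    [3,4] "a" : (S\NP)/PP
    [4,5] "chased" : PP

NP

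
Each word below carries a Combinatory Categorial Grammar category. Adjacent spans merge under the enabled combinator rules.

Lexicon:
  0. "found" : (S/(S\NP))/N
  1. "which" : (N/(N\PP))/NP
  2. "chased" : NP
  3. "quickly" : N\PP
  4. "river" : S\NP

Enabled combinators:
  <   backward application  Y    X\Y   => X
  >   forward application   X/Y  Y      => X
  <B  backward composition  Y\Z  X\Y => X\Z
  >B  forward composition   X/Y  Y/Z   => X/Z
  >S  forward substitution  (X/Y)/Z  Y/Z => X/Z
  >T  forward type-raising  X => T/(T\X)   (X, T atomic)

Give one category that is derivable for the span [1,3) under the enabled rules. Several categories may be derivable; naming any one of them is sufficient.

[0,5] S   >
  [0,4] S/(S\NP)   >
    [0,1] "found" : (S/(S\NP))/N
    [1,4] N   >
      [1,3] N/(N\PP)   >
        [1,2] "which" : (N/(N\PP))/NP
        [2,3] "chased" : NP
      [3,4] "quickly" : N\PP
  [4,5] "river" : S\NP

N/(N\PP)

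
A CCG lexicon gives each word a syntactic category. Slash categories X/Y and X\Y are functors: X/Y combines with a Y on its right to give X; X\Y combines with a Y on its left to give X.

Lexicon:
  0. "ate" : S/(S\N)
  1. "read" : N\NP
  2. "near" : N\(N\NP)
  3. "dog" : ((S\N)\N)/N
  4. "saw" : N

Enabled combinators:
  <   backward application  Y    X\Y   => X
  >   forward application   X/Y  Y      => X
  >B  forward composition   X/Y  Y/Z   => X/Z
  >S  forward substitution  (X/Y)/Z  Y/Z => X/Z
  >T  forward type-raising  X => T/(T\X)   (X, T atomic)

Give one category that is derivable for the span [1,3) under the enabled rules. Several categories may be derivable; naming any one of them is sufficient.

[0,5] S   >
  [0,1] "ate" : S/(S\N)
  [1,5] S\N   <
    [1,3] N   <
      [1,2] "read" : N\NP
      [2,3] "near" : N\(N\NP)
    [3,5] (S\N)\N   >
      [3,4] "dog" : ((S\N)\N)/N
      [4,5] "saw" : N

N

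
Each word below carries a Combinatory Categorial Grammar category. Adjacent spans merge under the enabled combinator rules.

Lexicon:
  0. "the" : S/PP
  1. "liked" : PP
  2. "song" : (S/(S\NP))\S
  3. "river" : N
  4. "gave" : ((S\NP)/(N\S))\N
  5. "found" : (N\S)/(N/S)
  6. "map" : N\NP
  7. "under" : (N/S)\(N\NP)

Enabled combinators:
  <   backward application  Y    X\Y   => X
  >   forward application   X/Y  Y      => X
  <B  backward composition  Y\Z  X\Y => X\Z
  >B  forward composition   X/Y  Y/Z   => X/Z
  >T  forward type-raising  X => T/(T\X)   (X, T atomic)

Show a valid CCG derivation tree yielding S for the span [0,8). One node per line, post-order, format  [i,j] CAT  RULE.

[0,1] S/PP  lex  "the"
[1,2] PP  lex  "liked"
[0,2] S  >  k=1
[2,3] (S/(S\NP))\S  lex  "song"
[0,3] S/(S\NP)  <  k=2
[3,4] N  lex  "river"
[4,5] ((S\NP)/(N\S))\N  lex  "gave"
[3,5] (S\NP)/(N\S)  <  k=4
[5,6] (N\S)/(N/S)  lex  "found"
[6,7] N\NP  lex  "map"
[7,8] (N/S)\(N\NP)  lex  "under"
[6,8] N/S  <  k=7
[5,8] N\S  >  k=6
[3,8] S\NP  >  k=5
[0,8] S  >  k=3

[0,8] S   >
  [0,3] S/(S\NP)   <
    [0,2] S   >
      [0,1] "the" : S/PP
      [1,2] "liked" : PP
    [2,3] "song" : (S/(S\NP))\S
  [3,8] S\NP   >
    [3,5] (S\NP)/(N\S)   <
      [3,4] "river" : N
      [4,5] "gave" : ((S\NP)/(N\S))\N
    [5,8] N\S   >
      [5,6] "found" : (N\S)/(N/S)
      [6,8] N/S   <
        [6,7] "map" : N\NP
        [7,8] "under" : (N/S)\(N\NP)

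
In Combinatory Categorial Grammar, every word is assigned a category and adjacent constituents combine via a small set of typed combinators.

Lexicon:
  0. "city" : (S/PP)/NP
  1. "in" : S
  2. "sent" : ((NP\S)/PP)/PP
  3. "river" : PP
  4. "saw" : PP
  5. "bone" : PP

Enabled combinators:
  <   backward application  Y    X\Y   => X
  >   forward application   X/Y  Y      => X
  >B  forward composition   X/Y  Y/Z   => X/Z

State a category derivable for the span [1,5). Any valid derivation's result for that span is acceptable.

[0,6] S   >
  [0,5] S/PP   >
    [0,1] "city" : (S/PP)/NP
    [1,5] NP   <
      [1,2] "in" : S
      [2,5] NP\S   >
        [2,4] (NP\S)/PP   >
          [2,3] "sent" : ((NP\S)/PP)/PP
          [3,4] "river" : PP
        [4,5] "saw" : PP
  [5,6] "bone" : PP

NP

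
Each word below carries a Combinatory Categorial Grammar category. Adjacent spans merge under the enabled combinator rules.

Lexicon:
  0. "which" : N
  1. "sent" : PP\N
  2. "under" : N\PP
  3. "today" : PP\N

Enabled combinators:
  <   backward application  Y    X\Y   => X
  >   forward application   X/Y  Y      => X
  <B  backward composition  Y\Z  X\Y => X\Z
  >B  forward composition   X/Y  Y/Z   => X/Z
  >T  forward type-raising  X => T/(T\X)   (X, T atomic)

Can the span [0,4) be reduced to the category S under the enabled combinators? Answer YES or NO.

NO

N PP\N N\PP PP\N
CKY chart[0,4] = {N/(N\PP), NP/(NP\PP), PP, PP/(PP\PP), S/(S\PP)}; S ∉ chart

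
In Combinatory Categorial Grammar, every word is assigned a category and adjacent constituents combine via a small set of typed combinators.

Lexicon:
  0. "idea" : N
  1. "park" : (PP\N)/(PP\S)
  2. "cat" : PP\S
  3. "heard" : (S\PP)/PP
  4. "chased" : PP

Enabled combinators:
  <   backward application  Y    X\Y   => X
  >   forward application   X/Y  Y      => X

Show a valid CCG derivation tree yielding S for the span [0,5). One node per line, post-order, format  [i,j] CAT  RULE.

[0,5] S   <
  [0,3] PP   <
    [0,1] "idea" : N
    [1,3] PP\N   >
      [1,2] "park" : (PP\N)/(PP\S)
      [2,3] "cat" : PP\S
  [3,5] S\PP   >
    [3,4] "heard" : (S\PP)/PP
    [4,5] "chased" : PP

[0,1] N  lex  "idea"
[1,2] (PP\N)/(PP\S)  lex  "park"
[2,3] PP\S  lex  "cat"
[1,3] PP\N  >  k=2
[0,3] PP  <  k=1
[3,4] (S\PP)/PP  lex  "heard"
[4,5] PP  lex  "chased"
[3,5] S\PP  >  k=4
[0,5] S  <  k=3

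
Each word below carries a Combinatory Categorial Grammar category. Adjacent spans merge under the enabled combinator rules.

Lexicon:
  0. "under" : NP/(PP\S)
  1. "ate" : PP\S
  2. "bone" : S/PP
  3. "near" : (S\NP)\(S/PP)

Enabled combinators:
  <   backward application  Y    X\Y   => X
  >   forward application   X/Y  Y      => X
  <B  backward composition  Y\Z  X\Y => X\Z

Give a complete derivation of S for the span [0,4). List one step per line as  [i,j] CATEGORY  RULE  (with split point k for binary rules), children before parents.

[0,1] NP/(PP\S)  lex  "under"
[1,2] PP\S  lex  "ate"
[0,2] NP  >  k=1
[2,3] S/PP  lex  "bone"
[3,4] (S\NP)\(S/PP)  lex  "near"
[2,4] S\NP  <  k=3
[0,4] S  <  k=2

[0,4] S   <
  [0,2] NP   >
    [0,1] "under" : NP/(PP\S)
    [1,2] "ate" : PP\S
  [2,4] S\NP   <
    [2,3] "bone" : S/PP
    [3,4] "near" : (S\NP)\(S/PP)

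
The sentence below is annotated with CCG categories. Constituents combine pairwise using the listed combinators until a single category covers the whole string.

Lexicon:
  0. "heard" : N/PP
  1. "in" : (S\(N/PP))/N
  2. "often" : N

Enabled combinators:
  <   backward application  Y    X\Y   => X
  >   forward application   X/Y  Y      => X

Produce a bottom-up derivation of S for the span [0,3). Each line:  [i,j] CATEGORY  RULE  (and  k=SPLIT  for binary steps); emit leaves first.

[0,1] N/PP  lex  "heard"
[1,2] (S\(N/PP))/N  lex  "in"
[2,3] N  lex  "often"
[1,3] S\(N/PP)  >  k=2
[0,3] S  <  k=1

[0,3] S   <
  [0,1] "heard" : N/PP
  [1,3] S\(N/PP)   >
    [1,2] "in" : (S\(N/PP))/N
    [2,3] "often" : N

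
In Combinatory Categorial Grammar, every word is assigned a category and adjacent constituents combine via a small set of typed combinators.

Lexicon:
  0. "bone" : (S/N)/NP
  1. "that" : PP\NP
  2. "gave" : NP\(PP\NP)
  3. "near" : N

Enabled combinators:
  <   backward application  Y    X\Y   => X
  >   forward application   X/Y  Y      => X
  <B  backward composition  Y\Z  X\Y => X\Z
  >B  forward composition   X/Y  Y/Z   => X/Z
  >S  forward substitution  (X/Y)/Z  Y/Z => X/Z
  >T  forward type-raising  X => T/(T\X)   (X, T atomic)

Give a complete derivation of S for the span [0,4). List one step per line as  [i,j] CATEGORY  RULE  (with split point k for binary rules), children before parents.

[0,1] (S/N)/NP  lex  "bone"
[1,2] PP\NP  lex  "that"
[2,3] NP\(PP\NP)  lex  "gave"
[1,3] NP  <  k=2
[0,3] S/N  >  k=1
[3,4] N  lex  "near"
[0,4] S  >  k=3

[0,4] S   >
  [0,3] S/N   >
    [0,1] "bone" : (S/N)/NP
    [1,3] NP   <
      [1,2] "that" : PP\NP
      [2,3] "gave" : NP\(PP\NP)
  [3,4] "near" : N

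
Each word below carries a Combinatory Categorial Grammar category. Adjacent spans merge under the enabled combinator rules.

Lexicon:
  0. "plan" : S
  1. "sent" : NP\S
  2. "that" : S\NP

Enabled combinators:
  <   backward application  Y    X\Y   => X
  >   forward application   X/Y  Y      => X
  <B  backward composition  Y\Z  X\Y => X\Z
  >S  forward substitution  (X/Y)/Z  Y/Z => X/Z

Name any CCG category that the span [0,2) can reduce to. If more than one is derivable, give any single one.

NP

[0,3] S   <
  [0,2] NP   <
    [0,1] "plan" : S
    [1,2] "sent" : NP\S
  [2,3] "that" : S\NP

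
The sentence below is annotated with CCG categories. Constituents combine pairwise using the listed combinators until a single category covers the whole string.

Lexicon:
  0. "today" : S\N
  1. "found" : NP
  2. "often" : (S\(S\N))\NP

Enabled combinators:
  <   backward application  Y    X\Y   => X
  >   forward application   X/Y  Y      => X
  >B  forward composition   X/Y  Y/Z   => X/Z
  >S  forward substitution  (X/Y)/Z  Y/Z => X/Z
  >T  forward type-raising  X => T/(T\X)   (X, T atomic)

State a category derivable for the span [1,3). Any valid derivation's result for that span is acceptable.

S\(S\N)

[0,3] S   <
  [0,1] "today" : S\N
  [1,3] S\(S\N)   <
    [1,2] "found" : NP
    [2,3] "often" : (S\(S\N))\NP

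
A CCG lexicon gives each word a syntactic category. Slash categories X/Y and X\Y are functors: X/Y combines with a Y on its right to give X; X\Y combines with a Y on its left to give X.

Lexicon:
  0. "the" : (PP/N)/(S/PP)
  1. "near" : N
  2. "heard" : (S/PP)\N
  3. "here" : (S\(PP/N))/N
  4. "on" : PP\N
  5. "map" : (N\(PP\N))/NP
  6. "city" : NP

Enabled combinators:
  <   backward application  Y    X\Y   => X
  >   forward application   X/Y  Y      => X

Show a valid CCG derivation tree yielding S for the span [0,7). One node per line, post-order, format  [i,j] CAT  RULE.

[0,7] S   <
  [0,3] PP/N   >
    [0,1] "the" : (PP/N)/(S/PP)
    [1,3] S/PP   <
      [1,2] "near" : N
      [2,3] "heard" : (S/PP)\N
  [3,7] S\(PP/N)   >
    [3,4] "here" : (S\(PP/N))/N
    [4,7] N   <
      [4,5] "on" : PP\N
      [5,7] N\(PP\N)   >
        [5,6] "map" : (N\(PP\N))/NP
        [6,7] "city" : NP

[0,1] (PP/N)/(S/PP)  lex  "the"
[1,2] N  lex  "near"
[2,3] (S/PP)\N  lex  "heard"
[1,3] S/PP  <  k=2
[0,3] PP/N  >  k=1
[3,4] (S\(PP/N))/N  lex  "here"
[4,5] PP\N  lex  "on"
[5,6] (N\(PP\N))/NP  lex  "map"
[6,7] NP  lex  "city"
[5,7] N\(PP\N)  >  k=6
[4,7] N  <  k=5
[3,7] S\(PP/N)  >  k=4
[0,7] S  <  k=3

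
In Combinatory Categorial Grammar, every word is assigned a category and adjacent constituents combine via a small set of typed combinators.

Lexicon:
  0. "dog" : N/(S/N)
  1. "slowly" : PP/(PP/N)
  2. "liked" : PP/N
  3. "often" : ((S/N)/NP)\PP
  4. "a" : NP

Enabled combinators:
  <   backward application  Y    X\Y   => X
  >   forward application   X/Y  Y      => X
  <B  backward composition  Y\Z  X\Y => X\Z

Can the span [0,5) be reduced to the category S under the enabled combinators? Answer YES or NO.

N/(S/N) PP/(PP/N) PP/N ((S/N)/NP)\PP NP
CKY chart[0,5] = {N}; S ∉ chart

NO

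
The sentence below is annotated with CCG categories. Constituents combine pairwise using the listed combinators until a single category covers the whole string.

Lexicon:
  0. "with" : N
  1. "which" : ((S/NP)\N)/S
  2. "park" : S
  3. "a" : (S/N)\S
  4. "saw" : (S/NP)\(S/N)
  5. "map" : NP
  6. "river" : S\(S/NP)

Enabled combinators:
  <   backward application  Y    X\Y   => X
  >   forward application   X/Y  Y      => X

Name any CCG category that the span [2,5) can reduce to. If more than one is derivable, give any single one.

[0,7] S   <
  [0,6] S/NP   <
    [0,1] "with" : N
    [1,6] (S/NP)\N   >
      [1,2] "which" : ((S/NP)\N)/S
      [2,6] S   >
        [2,5] S/NP   <
          [2,4] S/N   <
            [2,3] "park" : S
            [3,4] "a" : (S/N)\S
          [4,5] "saw" : (S/NP)\(S/N)
        [5,6] "map" : NP
  [6,7] "river" : S\(S/NP)

S/NP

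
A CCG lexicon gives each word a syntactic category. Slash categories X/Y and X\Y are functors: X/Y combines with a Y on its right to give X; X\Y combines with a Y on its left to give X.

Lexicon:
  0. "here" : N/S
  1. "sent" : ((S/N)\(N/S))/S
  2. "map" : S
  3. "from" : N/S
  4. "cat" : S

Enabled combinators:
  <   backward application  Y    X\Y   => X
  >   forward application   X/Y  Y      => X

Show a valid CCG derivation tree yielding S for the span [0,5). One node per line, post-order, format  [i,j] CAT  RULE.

[0,1] N/S  lex  "here"
[1,2] ((S/N)\(N/S))/S  lex  "sent"
[2,3] S  lex  "map"
[1,3] (S/N)\(N/S)  >  k=2
[0,3] S/N  <  k=1
[3,4] N/S  lex  "from"
[4,5] S  lex  "cat"
[3,5] N  >  k=4
[0,5] S  >  k=3

[0,5] S   >
  [0,3] S/N   <
    [0,1] "here" : N/S
    [1,3] (S/N)\(N/S)   >
      [1,2] "sent" : ((S/N)\(N/S))/S
      [2,3] "map" : S
  [3,5] N   >
    [3,4] "from" : N/S
    [4,5] "cat" : S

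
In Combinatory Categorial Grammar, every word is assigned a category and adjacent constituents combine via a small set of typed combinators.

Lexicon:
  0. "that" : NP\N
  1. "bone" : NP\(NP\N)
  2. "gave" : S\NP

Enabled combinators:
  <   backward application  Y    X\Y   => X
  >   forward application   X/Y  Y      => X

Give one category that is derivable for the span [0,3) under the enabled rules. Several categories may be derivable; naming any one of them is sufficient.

S

[0,3] S   <
  [0,2] NP   <
    [0,1] "that" : NP\N
    [1,2] "bone" : NP\(NP\N)
  [2,3] "gave" : S\NP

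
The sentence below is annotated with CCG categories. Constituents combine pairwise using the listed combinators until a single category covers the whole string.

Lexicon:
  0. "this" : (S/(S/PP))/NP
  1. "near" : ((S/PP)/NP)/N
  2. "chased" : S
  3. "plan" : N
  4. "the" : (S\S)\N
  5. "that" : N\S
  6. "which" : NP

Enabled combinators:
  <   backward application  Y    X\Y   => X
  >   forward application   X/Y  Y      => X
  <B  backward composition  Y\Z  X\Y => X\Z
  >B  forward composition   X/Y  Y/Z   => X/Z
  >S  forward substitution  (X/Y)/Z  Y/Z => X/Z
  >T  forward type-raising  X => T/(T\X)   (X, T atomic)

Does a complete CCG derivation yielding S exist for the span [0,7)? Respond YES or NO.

[0,7] S   >
  [0,6] S/NP   >S
    [0,1] "this" : (S/(S/PP))/NP
    [1,6] (S/PP)/NP   >
      [1,2] "near" : ((S/PP)/NP)/N
      [2,6] N   <
        [2,3] "chased" : S
        [3,6] N\S   <B
          [3,5] S\S   <
            [3,4] "plan" : N
            [4,5] "the" : (S\S)\N
          [5,6] "that" : N\S
  [6,7] "which" : NP

YES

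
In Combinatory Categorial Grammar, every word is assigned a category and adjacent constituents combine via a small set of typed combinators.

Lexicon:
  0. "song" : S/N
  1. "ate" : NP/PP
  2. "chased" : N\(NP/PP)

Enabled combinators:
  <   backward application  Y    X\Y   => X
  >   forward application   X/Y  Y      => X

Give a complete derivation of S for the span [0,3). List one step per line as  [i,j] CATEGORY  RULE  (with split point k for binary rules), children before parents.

[0,3] S   >
  [0,1] "song" : S/N
  [1,3] N   <
    [1,2] "ate" : NP/PP
    [2,3] "chased" : N\(NP/PP)

[0,1] S/N  lex  "song"
[1,2] NP/PP  lex  "ate"
[2,3] N\(NP/PP)  lex  "chased"
[1,3] N  <  k=2
[0,3] S  >  k=1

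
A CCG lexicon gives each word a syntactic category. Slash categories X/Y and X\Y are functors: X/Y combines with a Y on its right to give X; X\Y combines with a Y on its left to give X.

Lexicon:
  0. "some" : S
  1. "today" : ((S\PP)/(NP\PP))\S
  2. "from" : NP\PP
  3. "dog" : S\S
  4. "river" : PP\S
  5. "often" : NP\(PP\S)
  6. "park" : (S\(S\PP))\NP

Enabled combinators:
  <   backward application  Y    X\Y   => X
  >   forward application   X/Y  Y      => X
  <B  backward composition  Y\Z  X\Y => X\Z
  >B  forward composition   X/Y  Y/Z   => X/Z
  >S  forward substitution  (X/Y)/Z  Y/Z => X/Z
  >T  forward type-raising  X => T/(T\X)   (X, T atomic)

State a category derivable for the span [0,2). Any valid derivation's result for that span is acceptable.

[0,7] S   <
  [0,3] S\PP   >
    [0,2] (S\PP)/(NP\PP)   <
      [0,1] "some" : S
      [1,2] "today" : ((S\PP)/(NP\PP))\S
    [2,3] "from" : NP\PP
  [3,7] S\(S\PP)   <
    [3,6] NP   <
      [3,5] PP\S   <B
        [3,4] "dog" : S\S
        [4,5] "river" : PP\S
      [5,6] "often" : NP\(PP\S)
    [6,7] "park" : (S\(S\PP))\NP

(S\PP)/(NP\PP)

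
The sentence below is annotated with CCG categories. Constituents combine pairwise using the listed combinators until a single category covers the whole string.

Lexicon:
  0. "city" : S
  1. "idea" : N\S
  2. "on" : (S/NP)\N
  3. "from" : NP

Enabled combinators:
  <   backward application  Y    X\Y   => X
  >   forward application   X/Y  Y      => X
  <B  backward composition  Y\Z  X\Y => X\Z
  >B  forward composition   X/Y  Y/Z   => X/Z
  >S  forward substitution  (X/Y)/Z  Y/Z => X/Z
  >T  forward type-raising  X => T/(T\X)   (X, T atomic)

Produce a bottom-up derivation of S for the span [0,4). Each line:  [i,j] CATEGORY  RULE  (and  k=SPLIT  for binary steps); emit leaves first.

[0,4] S   >
  [0,3] S/NP   <
    [0,2] N   >
      [0,1] N/(N\S)   >T
        [0,1] "city" : S
      [1,2] "idea" : N\S
    [2,3] "on" : (S/NP)\N
  [3,4] "from" : NP

[0,1] S  lex  "city"
[0,1] N/(N\S)  >T
[1,2] N\S  lex  "idea"
[0,2] N  >  k=1
[2,3] (S/NP)\N  lex  "on"
[0,3] S/NP  <  k=2
[3,4] NP  lex  "from"
[0,4] S  >  k=3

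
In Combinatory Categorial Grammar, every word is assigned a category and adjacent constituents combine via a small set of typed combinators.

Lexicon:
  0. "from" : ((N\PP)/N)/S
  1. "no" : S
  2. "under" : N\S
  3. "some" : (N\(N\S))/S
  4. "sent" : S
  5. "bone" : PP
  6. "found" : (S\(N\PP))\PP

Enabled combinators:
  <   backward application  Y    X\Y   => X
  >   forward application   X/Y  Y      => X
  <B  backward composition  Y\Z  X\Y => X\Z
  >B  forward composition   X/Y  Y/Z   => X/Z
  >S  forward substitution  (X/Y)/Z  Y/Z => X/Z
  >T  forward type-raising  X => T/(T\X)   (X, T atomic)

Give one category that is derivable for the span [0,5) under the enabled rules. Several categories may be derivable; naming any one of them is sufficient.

[0,7] S   <
  [0,5] N\PP   >
    [0,2] (N\PP)/N   >
      [0,1] "from" : ((N\PP)/N)/S
      [1,2] "no" : S
    [2,5] N   <
      [2,3] "under" : N\S
      [3,5] N\(N\S)   >
        [3,4] "some" : (N\(N\S))/S
        [4,5] "sent" : S
  [5,7] S\(N\PP)   <
    [5,6] "bone" : PP
    [6,7] "found" : (S\(N\PP))\PP

N\PP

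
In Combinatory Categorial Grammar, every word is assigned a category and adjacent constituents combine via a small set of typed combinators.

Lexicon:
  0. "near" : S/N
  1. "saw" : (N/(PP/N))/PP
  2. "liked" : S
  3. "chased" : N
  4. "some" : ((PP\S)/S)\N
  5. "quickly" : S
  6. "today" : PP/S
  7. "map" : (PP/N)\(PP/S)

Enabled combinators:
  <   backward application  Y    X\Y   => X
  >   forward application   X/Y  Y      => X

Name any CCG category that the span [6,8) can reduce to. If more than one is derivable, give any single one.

PP/N

[0,8] S   >
  [0,1] "near" : S/N
  [1,8] N   >
    [1,6] N/(PP/N)   >
      [1,2] "saw" : (N/(PP/N))/PP
      [2,6] PP   <
        [2,3] "liked" : S
        [3,6] PP\S   >
          [3,5] (PP\S)/S   <
            [3,4] "chased" : N
            [4,5] "some" : ((PP\S)/S)\N
          [5,6] "quickly" : S
    [6,8] PP/N   <
      [6,7] "today" : PP/S
      [7,8] "map" : (PP/N)\(PP/S)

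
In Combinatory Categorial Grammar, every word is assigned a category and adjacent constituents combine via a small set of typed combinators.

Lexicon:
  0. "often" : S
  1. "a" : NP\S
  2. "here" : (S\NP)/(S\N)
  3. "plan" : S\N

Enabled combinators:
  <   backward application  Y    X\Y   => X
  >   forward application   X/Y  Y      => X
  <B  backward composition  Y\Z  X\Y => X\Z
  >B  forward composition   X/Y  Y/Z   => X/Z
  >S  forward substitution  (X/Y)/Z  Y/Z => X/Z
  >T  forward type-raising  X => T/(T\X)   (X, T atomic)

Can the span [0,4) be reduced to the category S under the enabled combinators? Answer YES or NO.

YES

[0,4] S   <
  [0,2] NP   >
    [0,1] NP/(NP\S)   >T
      [0,1] "often" : S
    [1,2] "a" : NP\S
  [2,4] S\NP   >
    [2,3] "here" : (S\NP)/(S\N)
    [3,4] "plan" : S\N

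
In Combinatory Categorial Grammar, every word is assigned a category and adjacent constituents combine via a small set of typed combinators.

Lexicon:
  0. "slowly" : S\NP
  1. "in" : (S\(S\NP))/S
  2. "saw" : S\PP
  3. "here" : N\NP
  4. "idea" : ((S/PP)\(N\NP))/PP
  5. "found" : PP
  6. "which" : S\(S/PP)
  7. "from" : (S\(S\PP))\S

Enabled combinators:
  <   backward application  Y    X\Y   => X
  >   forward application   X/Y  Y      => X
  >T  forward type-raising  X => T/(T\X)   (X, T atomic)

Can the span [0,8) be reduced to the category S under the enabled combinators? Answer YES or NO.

YES

[0,8] S   <
  [0,1] "slowly" : S\NP
  [1,8] S\(S\NP)   >
    [1,2] "in" : (S\(S\NP))/S
    [2,8] S   <
      [2,3] "saw" : S\PP
      [3,8] S\(S\PP)   <
        [3,7] S   <
          [3,6] S/PP   <
            [3,4] "here" : N\NP
            [4,6] (S/PP)\(N\NP)   >
              [4,5] "idea" : ((S/PP)\(N\NP))/PP
              [5,6] "found" : PP
          [6,7] "which" : S\(S/PP)
        [7,8] "from" : (S\(S\PP))\S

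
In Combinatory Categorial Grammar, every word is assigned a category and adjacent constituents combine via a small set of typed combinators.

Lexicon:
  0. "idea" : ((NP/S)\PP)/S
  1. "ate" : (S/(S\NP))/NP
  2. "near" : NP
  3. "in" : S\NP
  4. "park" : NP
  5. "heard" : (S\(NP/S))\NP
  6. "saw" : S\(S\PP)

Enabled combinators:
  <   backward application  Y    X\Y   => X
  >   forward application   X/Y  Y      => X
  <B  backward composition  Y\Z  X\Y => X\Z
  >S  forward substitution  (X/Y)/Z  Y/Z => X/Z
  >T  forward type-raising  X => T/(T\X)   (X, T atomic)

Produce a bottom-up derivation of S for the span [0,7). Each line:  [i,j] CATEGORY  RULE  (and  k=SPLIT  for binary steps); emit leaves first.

[0,7] S   <
  [0,6] S\PP   <B
    [0,4] (NP/S)\PP   >
      [0,1] "idea" : ((NP/S)\PP)/S
      [1,4] S   >
        [1,3] S/(S\NP)   >
          [1,2] "ate" : (S/(S\NP))/NP
          [2,3] "near" : NP
        [3,4] "in" : S\NP
    [4,6] S\(NP/S)   <
      [4,5] "park" : NP
      [5,6] "heard" : (S\(NP/S))\NP
  [6,7] "saw" : S\(S\PP)

[0,1] ((NP/S)\PP)/S  lex  "idea"
[1,2] (S/(S\NP))/NP  lex  "ate"
[2,3] NP  lex  "near"
[1,3] S/(S\NP)  >  k=2
[3,4] S\NP  lex  "in"
[1,4] S  >  k=3
[0,4] (NP/S)\PP  >  k=1
[4,5] NP  lex  "park"
[5,6] (S\(NP/S))\NP  lex  "heard"
[4,6] S\(NP/S)  <  k=5
[0,6] S\PP  <B  k=4
[6,7] S\(S\PP)  lex  "saw"
[0,7] S  <  k=6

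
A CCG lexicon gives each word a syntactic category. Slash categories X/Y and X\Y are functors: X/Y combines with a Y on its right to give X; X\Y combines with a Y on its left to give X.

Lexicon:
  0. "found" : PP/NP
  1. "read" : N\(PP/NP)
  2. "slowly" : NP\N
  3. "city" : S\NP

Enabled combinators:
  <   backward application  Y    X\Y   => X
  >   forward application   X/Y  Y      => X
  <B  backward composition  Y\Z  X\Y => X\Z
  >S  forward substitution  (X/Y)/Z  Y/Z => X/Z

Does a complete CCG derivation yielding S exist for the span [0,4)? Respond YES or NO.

YES

[0,4] S   <
  [0,2] N   <
    [0,1] "found" : PP/NP
    [1,2] "read" : N\(PP/NP)
  [2,4] S\N   <B
    [2,3] "slowly" : NP\N
    [3,4] "city" : S\NP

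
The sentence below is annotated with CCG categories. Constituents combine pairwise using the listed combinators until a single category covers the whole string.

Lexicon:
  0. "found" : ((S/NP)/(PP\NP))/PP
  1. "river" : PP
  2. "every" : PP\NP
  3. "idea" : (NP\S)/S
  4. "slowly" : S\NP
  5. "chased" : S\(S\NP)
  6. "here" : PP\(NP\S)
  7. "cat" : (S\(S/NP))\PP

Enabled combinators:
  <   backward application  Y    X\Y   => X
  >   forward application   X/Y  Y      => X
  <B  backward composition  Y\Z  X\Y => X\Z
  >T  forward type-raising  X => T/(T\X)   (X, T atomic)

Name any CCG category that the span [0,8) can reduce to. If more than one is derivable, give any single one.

[0,8] S   <
  [0,3] S/NP   >
    [0,2] (S/NP)/(PP\NP)   >
      [0,1] "found" : ((S/NP)/(PP\NP))/PP
      [1,2] "river" : PP
    [2,3] "every" : PP\NP
  [3,8] S\(S/NP)   <
    [3,7] PP   <
      [3,6] NP\S   >
        [3,4] "idea" : (NP\S)/S
        [4,6] S   <
          [4,5] "slowly" : S\NP
          [5,6] "chased" : S\(S\NP)
      [6,7] "here" : PP\(NP\S)
    [7,8] "cat" : (S\(S/NP))\PP

S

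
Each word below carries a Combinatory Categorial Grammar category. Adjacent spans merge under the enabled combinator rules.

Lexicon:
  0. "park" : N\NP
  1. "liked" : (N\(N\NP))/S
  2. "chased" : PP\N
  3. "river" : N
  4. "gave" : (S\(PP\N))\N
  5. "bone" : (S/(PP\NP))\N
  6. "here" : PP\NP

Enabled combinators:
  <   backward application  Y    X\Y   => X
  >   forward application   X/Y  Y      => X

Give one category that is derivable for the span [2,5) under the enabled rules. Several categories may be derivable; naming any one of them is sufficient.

S

[0,7] S   >
  [0,6] S/(PP\NP)   <
    [0,5] N   <
      [0,1] "park" : N\NP
      [1,5] N\(N\NP)   >
        [1,2] "liked" : (N\(N\NP))/S
        [2,5] S   <
          [2,3] "chased" : PP\N
          [3,5] S\(PP\N)   <
            [3,4] "river" : N
            [4,5] "gave" : (S\(PP\N))\N
    [5,6] "bone" : (S/(PP\NP))\N
  [6,7] "here" : PP\NP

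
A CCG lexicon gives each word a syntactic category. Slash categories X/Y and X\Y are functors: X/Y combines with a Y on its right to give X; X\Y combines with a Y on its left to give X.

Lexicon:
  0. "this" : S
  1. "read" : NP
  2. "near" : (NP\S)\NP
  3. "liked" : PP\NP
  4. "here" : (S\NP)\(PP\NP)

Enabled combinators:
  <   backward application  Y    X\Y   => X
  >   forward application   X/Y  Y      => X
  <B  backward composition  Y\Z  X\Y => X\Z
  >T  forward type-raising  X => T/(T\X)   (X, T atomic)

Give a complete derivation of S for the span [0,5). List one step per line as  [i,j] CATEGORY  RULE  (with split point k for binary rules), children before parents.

[0,5] S   <
  [0,3] NP   >
    [0,1] NP/(NP\S)   >T
      [0,1] "this" : S
    [1,3] NP\S   <
      [1,2] "read" : NP
      [2,3] "near" : (NP\S)\NP
  [3,5] S\NP   <
    [3,4] "liked" : PP\NP
    [4,5] "here" : (S\NP)\(PP\NP)

[0,1] S  lex  "this"
[0,1] NP/(NP\S)  >T
[1,2] NP  lex  "read"
[2,3] (NP\S)\NP  lex  "near"
[1,3] NP\S  <  k=2
[0,3] NP  >  k=1
[3,4] PP\NP  lex  "liked"
[4,5] (S\NP)\(PP\NP)  lex  "here"
[3,5] S\NP  <  k=4
[0,5] S  <  k=3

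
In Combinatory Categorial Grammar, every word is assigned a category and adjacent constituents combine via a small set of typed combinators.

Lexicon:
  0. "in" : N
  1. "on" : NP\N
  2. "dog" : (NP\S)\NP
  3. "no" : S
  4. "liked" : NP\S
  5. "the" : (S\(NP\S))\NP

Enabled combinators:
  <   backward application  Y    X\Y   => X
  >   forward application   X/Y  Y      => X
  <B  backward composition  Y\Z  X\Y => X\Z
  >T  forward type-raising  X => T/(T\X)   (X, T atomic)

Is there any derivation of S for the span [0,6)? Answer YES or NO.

[0,6] S   <
  [0,3] NP\S   <
    [0,2] NP   >
      [0,1] NP/(NP\N)   >T
        [0,1] "in" : N
      [1,2] "on" : NP\N
    [2,3] "dog" : (NP\S)\NP
  [3,6] S\(NP\S)   <
    [3,5] NP   <
      [3,4] "no" : S
      [4,5] "liked" : NP\S
    [5,6] "the" : (S\(NP\S))\NP

YES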